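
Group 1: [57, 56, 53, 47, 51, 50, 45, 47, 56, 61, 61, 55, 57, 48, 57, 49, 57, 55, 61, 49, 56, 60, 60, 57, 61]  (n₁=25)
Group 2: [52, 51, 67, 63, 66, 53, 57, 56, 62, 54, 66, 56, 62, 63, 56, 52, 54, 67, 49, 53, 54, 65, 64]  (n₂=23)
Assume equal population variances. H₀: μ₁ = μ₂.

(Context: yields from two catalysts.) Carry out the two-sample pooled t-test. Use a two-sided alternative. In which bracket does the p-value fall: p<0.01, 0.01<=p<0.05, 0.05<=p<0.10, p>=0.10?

p-value bracket: 0.01<=p<0.05

x̄₁=54.640, s₁=5.032, n₁=25
x̄₂=58.348, s₂=5.905, n₂=23
s_p² = [24·5.032² + 22·5.905²]/46 = 29.8908
SE = √(s_p²·(1/25+1/23)) = 1.5796
t = (54.640−58.348)/1.5796 = -2.3473
df = 46
p-value (two-sided) = 0.02327
→ bracket: 0.01<=p<0.05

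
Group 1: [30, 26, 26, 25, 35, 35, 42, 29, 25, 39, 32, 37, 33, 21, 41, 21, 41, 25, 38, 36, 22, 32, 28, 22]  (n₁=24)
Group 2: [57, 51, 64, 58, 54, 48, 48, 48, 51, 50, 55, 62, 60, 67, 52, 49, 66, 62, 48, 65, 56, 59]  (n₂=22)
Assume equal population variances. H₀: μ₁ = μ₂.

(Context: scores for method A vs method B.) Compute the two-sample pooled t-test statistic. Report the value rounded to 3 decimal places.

test statistic = -12.752

x̄₁=30.875, s₁=6.810, n₁=24
x̄₂=55.909, s₂=6.473, n₂=22
s_p² = [23·6.810² + 21·6.473²]/44 = 44.2373
SE = √(s_p²·(1/24+1/22)) = 1.9632
t = (30.875−55.909)/1.9632 = -12.7519
df = 44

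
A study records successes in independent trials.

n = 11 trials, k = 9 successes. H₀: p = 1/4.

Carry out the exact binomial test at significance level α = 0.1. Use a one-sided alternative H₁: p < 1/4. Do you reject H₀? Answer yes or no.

Exact binomial: n=11, k=9, p₀=1/4=0.2500
P(X≤9) from Σ C(n,i)·p₀^i·(1−p₀)^(n−i)
p-value (one-sided, H₁ less) = 0.99999
At α=0.1: p ≥ α → fail to reject H₀

reject H₀: no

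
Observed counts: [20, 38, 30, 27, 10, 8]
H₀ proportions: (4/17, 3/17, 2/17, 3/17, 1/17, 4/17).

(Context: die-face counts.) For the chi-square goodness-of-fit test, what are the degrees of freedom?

df = k − 1 = 6 − 1 = 5

degrees of freedom = 5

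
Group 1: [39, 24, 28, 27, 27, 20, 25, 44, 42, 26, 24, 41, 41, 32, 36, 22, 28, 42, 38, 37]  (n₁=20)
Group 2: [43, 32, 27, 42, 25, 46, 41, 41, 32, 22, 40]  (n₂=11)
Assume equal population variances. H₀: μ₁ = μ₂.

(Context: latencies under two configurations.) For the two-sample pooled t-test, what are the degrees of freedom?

df = n₁ + n₂ − 2 = 20 + 11 − 2 = 29

degrees of freedom = 29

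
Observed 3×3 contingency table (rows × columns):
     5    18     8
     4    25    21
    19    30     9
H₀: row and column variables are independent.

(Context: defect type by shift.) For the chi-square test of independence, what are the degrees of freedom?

df = (r−1)(c−1) = (3−1)·(3−1) = 4

degrees of freedom = 4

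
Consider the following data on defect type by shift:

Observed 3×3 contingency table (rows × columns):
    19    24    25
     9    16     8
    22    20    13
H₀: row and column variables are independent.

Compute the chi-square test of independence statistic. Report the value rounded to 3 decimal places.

Row totals [68, 33, 55], col totals [50, 60, 46], n=156
χ² = (19−21.79)²/21.79 + (24−26.15)²/26.15 + (25−20.05)²/20.05 + (9−10.58)²/10.58 + (16−12.69)²/12.69 + (8−9.73)²/9.73 + (22−17.63)²/17.63 + (20−21.15)²/21.15 + (13−16.22)²/16.22 = 4.9477
df = 4

test statistic = 4.948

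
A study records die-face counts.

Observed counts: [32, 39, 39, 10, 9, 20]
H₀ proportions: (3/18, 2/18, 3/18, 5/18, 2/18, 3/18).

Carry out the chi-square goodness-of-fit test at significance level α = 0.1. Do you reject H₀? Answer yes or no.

n = 149; E_i = n·p_i = [24.83, 16.56, 24.83, 41.39, 16.56, 24.83]
χ² = (32−24.83)²/24.83 + (39−16.56)²/16.56 + (39−24.83)²/24.83 + (10−41.39)²/41.39 + (9−16.56)²/16.56 + (20−24.83)²/24.83 = 68.7718
df = 5
p-value (upper-tail) = 0.00000
At α=0.1: p < α → reject H₀

reject H₀: yes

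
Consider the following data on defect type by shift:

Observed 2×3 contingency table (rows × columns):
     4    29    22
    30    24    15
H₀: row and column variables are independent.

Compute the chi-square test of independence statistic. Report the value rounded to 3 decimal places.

Row totals [55, 69], col totals [34, 53, 37], n=124
χ² = (4−15.08)²/15.08 + (29−23.51)²/23.51 + (22−16.41)²/16.41 + (30−18.92)²/18.92 + (24−29.49)²/29.49 + (15−20.59)²/20.59 = 20.3572
df = 2

test statistic = 20.357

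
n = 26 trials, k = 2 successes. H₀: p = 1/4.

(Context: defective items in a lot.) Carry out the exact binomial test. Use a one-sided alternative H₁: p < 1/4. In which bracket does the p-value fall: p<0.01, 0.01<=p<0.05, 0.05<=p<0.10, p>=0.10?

p-value bracket: 0.01<=p<0.05

Exact binomial: n=26, k=2, p₀=1/4=0.2500
P(X≤2) from Σ C(n,i)·p₀^i·(1−p₀)^(n−i)
p-value (one-sided, H₁ less) = 0.02584
→ bracket: 0.01<=p<0.05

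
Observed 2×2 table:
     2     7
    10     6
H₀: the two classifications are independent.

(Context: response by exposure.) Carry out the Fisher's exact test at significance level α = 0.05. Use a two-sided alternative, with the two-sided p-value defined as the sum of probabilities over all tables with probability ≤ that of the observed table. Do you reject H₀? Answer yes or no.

reject H₀: no

Margins: r₁=9, r₂=16, c₁=12, c₂=13, n=25
p_obs = C(9,2)·C(16,10)/C(25,12); sum pmf over tables with pmf ≤ p_obs
p-value (two-sided) = 0.09684
At α=0.05: p ≥ α → fail to reject H₀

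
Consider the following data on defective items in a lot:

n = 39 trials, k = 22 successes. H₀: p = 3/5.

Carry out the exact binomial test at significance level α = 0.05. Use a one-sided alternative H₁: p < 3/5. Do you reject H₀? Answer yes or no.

Exact binomial: n=39, k=22, p₀=3/5=0.6000
P(X≤22) from Σ C(n,i)·p₀^i·(1−p₀)^(n−i)
p-value (one-sided, H₁ less) = 0.38070
At α=0.05: p ≥ α → fail to reject H₀

reject H₀: no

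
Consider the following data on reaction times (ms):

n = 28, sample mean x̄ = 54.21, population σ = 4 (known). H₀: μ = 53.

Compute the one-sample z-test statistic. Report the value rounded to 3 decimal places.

test statistic = 1.601

SE = σ/√n = 4/√28 = 0.7559
z = (x̄−μ₀)/SE = (54.21−53)/0.7559 = 1.6007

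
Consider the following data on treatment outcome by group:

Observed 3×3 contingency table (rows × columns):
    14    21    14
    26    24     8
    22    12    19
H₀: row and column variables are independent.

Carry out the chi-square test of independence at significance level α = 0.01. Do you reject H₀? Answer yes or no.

reject H₀: no

Row totals [49, 58, 53], col totals [62, 57, 41], n=160
χ² = (14−18.99)²/18.99 + (21−17.46)²/17.46 + (14−12.56)²/12.56 + (26−22.48)²/22.48 + (24−20.66)²/20.66 + (8−14.86)²/14.86 + (22−20.54)²/20.54 + (12−18.88)²/18.88 + (19−13.58)²/13.58 = 11.2301
df = 4
p-value (upper-tail) = 0.02410
At α=0.01: p ≥ α → fail to reject H₀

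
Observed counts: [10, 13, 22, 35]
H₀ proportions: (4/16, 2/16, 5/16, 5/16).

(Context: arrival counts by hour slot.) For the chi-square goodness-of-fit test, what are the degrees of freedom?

degrees of freedom = 3

df = k − 1 = 4 − 1 = 3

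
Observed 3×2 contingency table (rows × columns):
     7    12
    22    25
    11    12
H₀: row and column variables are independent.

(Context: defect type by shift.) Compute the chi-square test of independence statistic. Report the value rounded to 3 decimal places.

test statistic = 0.647

Row totals [19, 47, 23], col totals [40, 49], n=89
χ² = (7−8.54)²/8.54 + (12−10.46)²/10.46 + (22−21.12)²/21.12 + (25−25.88)²/25.88 + (11−10.34)²/10.34 + (12−12.66)²/12.66 = 0.6473
df = 2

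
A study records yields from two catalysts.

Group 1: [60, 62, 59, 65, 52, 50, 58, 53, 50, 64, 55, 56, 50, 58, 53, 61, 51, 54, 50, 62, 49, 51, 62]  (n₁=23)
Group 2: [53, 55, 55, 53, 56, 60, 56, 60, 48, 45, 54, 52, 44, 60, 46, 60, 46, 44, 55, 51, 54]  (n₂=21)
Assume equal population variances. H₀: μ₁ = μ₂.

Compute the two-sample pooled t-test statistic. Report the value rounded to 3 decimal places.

x̄₁=55.870, s₁=5.190, n₁=23
x̄₂=52.714, s₂=5.386, n₂=21
s_p² = [22·5.190² + 20·5.386²]/42 = 27.9261
SE = √(s_p²·(1/23+1/21)) = 1.5950
t = (55.870−52.714)/1.5950 = 1.9782
df = 42

test statistic = 1.978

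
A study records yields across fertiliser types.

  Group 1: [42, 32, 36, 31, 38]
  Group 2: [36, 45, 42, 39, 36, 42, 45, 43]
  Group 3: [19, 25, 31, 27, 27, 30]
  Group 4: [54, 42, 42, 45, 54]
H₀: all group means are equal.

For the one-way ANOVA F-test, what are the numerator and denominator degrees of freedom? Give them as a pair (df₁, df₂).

k = 4 groups, N = 24 total
df = (k−1, N−k) = (4−1, 24−4) = (3, 20)

degrees of freedom = [3, 20]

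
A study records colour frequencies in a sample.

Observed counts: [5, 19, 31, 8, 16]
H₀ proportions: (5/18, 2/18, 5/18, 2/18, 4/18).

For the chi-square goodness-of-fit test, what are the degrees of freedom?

df = k − 1 = 5 − 1 = 4

degrees of freedom = 4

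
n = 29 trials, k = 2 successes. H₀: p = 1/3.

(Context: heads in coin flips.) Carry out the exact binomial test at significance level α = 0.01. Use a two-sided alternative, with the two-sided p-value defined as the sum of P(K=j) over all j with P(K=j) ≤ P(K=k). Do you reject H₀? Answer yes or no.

Exact binomial: n=29, k=2, p₀=1/3=0.3333
P(X=j) = C(n,j)·p₀^j·(1−p₀)^(n−j); p = Σ P(X=j) over j with P(X=j) ≤ P(X=2)
p-value (two-sided) = 0.00131
At α=0.01: p < α → reject H₀

reject H₀: yes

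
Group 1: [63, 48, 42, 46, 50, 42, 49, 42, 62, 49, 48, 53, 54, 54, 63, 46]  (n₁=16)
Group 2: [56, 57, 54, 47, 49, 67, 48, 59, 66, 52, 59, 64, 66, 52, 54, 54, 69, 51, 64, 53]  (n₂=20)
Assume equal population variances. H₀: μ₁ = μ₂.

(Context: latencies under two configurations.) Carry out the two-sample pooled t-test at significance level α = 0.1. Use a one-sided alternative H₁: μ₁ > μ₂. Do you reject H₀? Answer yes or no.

reject H₀: no

x̄₁=50.688, s₁=7.068, n₁=16
x̄₂=57.050, s₂=6.832, n₂=20
s_p² = [15·7.068² + 19·6.832²]/34 = 48.1290
SE = √(s_p²·(1/16+1/20)) = 2.3269
t = (50.688−57.050)/2.3269 = -2.7343
df = 34
p-value (one-sided, H₁ greater) = 0.99507
At α=0.1: p ≥ α → fail to reject H₀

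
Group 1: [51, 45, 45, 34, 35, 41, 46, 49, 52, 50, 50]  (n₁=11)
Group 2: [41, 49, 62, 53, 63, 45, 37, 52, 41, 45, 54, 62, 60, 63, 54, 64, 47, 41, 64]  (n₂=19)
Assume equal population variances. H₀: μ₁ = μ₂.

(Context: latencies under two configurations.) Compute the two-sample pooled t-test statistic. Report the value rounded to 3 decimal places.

test statistic = -2.303

x̄₁=45.273, s₁=6.230, n₁=11
x̄₂=52.474, s₂=9.186, n₂=19
s_p² = [10·6.230² + 18·9.186²]/28 = 68.1042
SE = √(s_p²·(1/11+1/19)) = 3.1266
t = (45.273−52.474)/3.1266 = -2.3031
df = 28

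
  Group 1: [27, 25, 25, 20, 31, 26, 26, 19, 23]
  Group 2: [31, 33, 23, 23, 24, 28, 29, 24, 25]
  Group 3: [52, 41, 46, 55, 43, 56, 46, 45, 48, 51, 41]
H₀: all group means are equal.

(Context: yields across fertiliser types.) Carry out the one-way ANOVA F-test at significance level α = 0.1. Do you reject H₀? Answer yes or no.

reject H₀: yes

Group means [24.67, 26.67, 47.64], grand mean 34.000
SSB = Σnᵢ(x̄ᵢ−x̄)² = 3313.455; SSW = ΣΣ(x−x̄ᵢ)² = 492.545
MSB = 3313.455/2 = 1656.7273; MSW = 492.545/26 = 18.9441
F = MSB/MSW = 87.4537
df = (2, 26)
p-value (upper-tail) = 0.00000
At α=0.1: p < α → reject H₀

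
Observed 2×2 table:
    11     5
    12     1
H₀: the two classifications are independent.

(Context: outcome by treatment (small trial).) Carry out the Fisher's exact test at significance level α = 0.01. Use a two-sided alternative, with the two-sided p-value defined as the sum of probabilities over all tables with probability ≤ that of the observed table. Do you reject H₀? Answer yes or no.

reject H₀: no

Margins: r₁=16, r₂=13, c₁=23, c₂=6, n=29
p_obs = C(16,11)·C(13,12)/C(29,23); sum pmf over tables with pmf ≤ p_obs
p-value (two-sided) = 0.18336
At α=0.01: p ≥ α → fail to reject H₀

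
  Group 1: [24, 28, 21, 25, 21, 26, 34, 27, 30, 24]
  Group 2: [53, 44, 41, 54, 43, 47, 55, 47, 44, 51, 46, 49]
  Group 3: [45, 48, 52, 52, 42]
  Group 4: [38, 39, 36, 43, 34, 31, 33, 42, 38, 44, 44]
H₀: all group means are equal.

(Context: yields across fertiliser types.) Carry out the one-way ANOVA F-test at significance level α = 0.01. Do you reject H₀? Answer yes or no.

Group means [26.00, 47.83, 47.80, 38.36], grand mean 39.342
SSB = Σnᵢ(x̄ᵢ−x̄)² = 3013.541; SSW = ΣΣ(x−x̄ᵢ)² = 659.012
MSB = 3013.541/3 = 1004.5135; MSW = 659.012/34 = 19.3827
F = MSB/MSW = 51.8252
df = (3, 34)
p-value (upper-tail) = 0.00000
At α=0.01: p < α → reject H₀

reject H₀: yes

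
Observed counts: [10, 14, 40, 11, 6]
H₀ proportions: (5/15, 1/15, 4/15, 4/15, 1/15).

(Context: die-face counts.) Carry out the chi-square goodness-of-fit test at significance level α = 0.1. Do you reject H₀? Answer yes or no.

n = 81; E_i = n·p_i = [27.00, 5.40, 21.60, 21.60, 5.40]
χ² = (10−27.00)²/27.00 + (14−5.40)²/5.40 + (40−21.60)²/21.60 + (11−21.60)²/21.60 + (6−5.40)²/5.40 = 45.3426
df = 4
p-value (upper-tail) = 0.00000
At α=0.1: p < α → reject H₀

reject H₀: yes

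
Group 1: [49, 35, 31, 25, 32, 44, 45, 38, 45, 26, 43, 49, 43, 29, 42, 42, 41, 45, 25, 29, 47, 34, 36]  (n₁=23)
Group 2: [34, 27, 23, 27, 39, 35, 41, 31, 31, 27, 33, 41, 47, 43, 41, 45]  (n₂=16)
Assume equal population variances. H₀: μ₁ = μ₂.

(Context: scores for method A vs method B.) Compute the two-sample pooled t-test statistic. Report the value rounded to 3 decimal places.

x̄₁=38.043, s₁=7.848, n₁=23
x̄₂=35.312, s₂=7.319, n₂=16
s_p² = [22·7.848² + 15·7.319²]/37 = 58.3350
SE = √(s_p²·(1/23+1/16)) = 2.4864
t = (38.043−35.312)/2.4864 = 1.0984
df = 37

test statistic = 1.098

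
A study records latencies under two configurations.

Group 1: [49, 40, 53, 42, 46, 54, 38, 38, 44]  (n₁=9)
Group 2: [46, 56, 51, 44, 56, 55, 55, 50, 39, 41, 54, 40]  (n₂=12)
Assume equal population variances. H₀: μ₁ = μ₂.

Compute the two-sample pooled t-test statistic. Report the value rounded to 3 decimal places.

test statistic = -1.431

x̄₁=44.889, s₁=6.071, n₁=9
x̄₂=48.917, s₂=6.598, n₂=12
s_p² = [8·6.071² + 11·6.598²]/19 = 40.7266
SE = √(s_p²·(1/9+1/12)) = 2.8141
t = (44.889−48.917)/2.8141 = -1.4313
df = 19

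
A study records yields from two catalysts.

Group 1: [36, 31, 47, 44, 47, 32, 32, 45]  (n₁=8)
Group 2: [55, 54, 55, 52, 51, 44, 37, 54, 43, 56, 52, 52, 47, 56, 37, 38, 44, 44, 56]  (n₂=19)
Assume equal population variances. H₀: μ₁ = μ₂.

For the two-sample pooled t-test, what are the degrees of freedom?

df = n₁ + n₂ − 2 = 8 + 19 − 2 = 25

degrees of freedom = 25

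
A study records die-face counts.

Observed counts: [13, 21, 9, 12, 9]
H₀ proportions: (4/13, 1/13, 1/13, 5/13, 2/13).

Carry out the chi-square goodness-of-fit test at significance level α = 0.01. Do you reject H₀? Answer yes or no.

reject H₀: yes

n = 64; E_i = n·p_i = [19.69, 4.92, 4.92, 24.62, 9.85]
χ² = (13−19.69)²/19.69 + (21−4.92)²/4.92 + (9−4.92)²/4.92 + (12−24.62)²/24.62 + (9−9.85)²/9.85 = 64.6898
df = 4
p-value (upper-tail) = 0.00000
At α=0.01: p < α → reject H₀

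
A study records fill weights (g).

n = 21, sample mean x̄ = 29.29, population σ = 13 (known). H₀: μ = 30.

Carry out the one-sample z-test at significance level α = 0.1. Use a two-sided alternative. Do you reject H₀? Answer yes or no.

SE = σ/√n = 13/√21 = 2.8368
z = (x̄−μ₀)/SE = (29.29−30)/2.8368 = -0.2503
p-value (two-sided) = 0.80237
At α=0.1: p ≥ α → fail to reject H₀

reject H₀: no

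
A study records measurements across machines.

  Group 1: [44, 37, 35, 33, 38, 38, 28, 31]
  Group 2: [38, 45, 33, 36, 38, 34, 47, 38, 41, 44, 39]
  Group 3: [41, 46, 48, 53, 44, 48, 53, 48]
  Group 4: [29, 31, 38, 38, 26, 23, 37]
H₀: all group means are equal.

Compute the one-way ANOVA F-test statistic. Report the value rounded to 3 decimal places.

Group means [35.50, 39.36, 47.62, 31.71], grand mean 38.824
SSB = Σnᵢ(x̄ᵢ−x̄)² = 1065.092; SSW = ΣΣ(x−x̄ᵢ)² = 711.849
MSB = 1065.092/3 = 355.0307; MSW = 711.849/30 = 23.7283
F = MSB/MSW = 14.9623
df = (3, 30)

test statistic = 14.962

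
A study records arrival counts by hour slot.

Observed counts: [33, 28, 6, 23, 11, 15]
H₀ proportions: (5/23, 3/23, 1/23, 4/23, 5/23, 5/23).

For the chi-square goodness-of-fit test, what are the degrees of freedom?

df = k − 1 = 6 − 1 = 5

degrees of freedom = 5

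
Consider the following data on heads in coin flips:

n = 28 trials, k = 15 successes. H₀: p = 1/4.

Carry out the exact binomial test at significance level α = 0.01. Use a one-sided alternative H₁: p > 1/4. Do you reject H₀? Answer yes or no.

reject H₀: yes

Exact binomial: n=28, k=15, p₀=1/4=0.2500
P(X≥15) from Σ C(n,i)·p₀^i·(1−p₀)^(n−i)
p-value (one-sided, H₁ greater) = 0.00112
At α=0.01: p < α → reject H₀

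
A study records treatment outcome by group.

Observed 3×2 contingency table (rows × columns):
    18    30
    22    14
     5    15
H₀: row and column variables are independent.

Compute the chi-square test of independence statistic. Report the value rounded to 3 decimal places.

Row totals [48, 36, 20], col totals [45, 59], n=104
χ² = (18−20.77)²/20.77 + (30−27.23)²/27.23 + (22−15.58)²/15.58 + (14−20.42)²/20.42 + (5−8.65)²/8.65 + (15−11.35)²/11.35 = 8.0388
df = 2

test statistic = 8.039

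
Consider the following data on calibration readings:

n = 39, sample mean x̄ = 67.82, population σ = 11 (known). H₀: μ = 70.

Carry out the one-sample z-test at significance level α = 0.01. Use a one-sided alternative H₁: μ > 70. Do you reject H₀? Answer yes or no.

reject H₀: no

SE = σ/√n = 11/√39 = 1.7614
z = (x̄−μ₀)/SE = (67.82−70)/1.7614 = -1.2376
p-value (one-sided, H₁ greater) = 0.89208
At α=0.01: p ≥ α → fail to reject H₀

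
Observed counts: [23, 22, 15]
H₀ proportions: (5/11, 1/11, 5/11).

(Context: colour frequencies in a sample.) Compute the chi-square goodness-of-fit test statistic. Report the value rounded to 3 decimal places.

test statistic = 56.380

n = 60; E_i = n·p_i = [27.27, 5.45, 27.27]
χ² = (23−27.27)²/27.27 + (22−5.45)²/5.45 + (15−27.27)²/27.27 = 56.3800
df = 2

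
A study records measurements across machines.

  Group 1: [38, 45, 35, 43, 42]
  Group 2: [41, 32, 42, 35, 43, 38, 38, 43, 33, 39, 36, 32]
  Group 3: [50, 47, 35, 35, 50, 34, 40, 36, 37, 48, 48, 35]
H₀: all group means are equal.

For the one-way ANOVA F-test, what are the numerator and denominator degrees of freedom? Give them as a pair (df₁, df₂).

degrees of freedom = [2, 26]

k = 3 groups, N = 29 total
df = (k−1, N−k) = (3−1, 29−3) = (2, 26)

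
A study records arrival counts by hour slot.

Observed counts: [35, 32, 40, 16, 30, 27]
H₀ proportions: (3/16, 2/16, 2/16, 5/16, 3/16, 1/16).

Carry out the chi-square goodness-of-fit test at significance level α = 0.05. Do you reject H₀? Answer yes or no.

n = 180; E_i = n·p_i = [33.75, 22.50, 22.50, 56.25, 33.75, 11.25]
χ² = (35−33.75)²/33.75 + (32−22.50)²/22.50 + (40−22.50)²/22.50 + (16−56.25)²/56.25 + (30−33.75)²/33.75 + (27−11.25)²/11.25 = 68.9363
df = 5
p-value (upper-tail) = 0.00000
At α=0.05: p < α → reject H₀

reject H₀: yes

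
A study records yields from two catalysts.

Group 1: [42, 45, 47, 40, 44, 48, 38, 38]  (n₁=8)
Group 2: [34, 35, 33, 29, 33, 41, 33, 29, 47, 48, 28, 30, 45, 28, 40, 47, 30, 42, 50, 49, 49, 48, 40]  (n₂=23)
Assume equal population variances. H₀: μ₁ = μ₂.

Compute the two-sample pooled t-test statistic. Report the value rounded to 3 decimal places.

x̄₁=42.750, s₁=3.882, n₁=8
x̄₂=38.609, s₂=8.010, n₂=23
s_p² = [7·3.882² + 22·8.010²]/29 = 52.3096
SE = √(s_p²·(1/8+1/23)) = 2.9687
t = (42.750−38.609)/2.9687 = 1.3950
df = 29

test statistic = 1.395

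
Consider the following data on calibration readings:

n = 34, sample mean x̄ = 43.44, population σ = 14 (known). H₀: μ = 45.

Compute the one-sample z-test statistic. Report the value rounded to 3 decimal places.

test statistic = -0.650

SE = σ/√n = 14/√34 = 2.4010
z = (x̄−μ₀)/SE = (43.44−45)/2.4010 = -0.6497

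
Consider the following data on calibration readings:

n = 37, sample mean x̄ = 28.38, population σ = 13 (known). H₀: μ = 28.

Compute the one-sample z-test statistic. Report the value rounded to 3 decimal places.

SE = σ/√n = 13/√37 = 2.1372
z = (x̄−μ₀)/SE = (28.38−28)/2.1372 = 0.1778

test statistic = 0.178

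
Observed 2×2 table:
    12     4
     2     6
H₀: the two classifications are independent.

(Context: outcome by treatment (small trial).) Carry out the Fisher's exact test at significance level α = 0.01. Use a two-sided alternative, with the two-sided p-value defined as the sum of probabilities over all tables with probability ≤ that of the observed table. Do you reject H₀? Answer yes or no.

Margins: r₁=16, r₂=8, c₁=14, c₂=10, n=24
p_obs = C(16,12)·C(8,2)/C(24,14); sum pmf over tables with pmf ≤ p_obs
p-value (two-sided) = 0.03241
At α=0.01: p ≥ α → fail to reject H₀

reject H₀: no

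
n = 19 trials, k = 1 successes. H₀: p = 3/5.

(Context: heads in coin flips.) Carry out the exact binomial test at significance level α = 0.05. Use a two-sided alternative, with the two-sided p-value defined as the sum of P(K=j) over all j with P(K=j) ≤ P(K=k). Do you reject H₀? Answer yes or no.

Exact binomial: n=19, k=1, p₀=3/5=0.6000
P(X=j) = C(n,j)·p₀^j·(1−p₀)^(n−j); p = Σ P(X=j) over j with P(X=j) ≤ P(X=1)
p-value (two-sided) = 0.00000
At α=0.05: p < α → reject H₀

reject H₀: yes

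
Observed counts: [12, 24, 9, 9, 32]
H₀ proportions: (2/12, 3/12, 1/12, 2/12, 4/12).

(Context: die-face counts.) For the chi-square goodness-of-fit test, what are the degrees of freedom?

df = k − 1 = 5 − 1 = 4

degrees of freedom = 4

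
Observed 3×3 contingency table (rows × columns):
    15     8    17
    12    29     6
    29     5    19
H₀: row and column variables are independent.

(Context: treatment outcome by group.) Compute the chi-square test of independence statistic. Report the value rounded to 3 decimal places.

Row totals [40, 47, 53], col totals [56, 42, 42], n=140
χ² = (15−16.00)²/16.00 + (8−12.00)²/12.00 + (17−12.00)²/12.00 + (12−18.80)²/18.80 + (29−14.10)²/14.10 + (6−14.10)²/14.10 + (29−21.20)²/21.20 + (5−15.90)²/15.90 + (19−15.90)²/15.90 = 37.2839
df = 4

test statistic = 37.284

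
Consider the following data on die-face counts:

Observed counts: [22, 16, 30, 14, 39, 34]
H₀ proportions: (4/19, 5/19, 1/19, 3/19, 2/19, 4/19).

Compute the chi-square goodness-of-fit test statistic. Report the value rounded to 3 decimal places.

test statistic = 113.088

n = 155; E_i = n·p_i = [32.63, 40.79, 8.16, 24.47, 16.32, 32.63]
χ² = (22−32.63)²/32.63 + (16−40.79)²/40.79 + (30−8.16)²/8.16 + (14−24.47)²/24.47 + (39−16.32)²/16.32 + (34−32.63)²/32.63 = 113.0880
df = 5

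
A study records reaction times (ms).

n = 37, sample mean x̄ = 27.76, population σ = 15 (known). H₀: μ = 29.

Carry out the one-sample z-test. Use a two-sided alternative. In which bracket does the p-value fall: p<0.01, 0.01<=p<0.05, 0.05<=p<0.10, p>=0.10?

SE = σ/√n = 15/√37 = 2.4660
z = (x̄−μ₀)/SE = (27.76−29)/2.4660 = -0.5028
p-value (two-sided) = 0.61508
→ bracket: p>=0.10

p-value bracket: p>=0.10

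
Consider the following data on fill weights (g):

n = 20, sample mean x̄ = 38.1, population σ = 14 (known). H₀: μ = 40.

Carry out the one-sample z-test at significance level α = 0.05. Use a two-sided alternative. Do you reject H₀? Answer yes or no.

reject H₀: no

SE = σ/√n = 14/√20 = 3.1305
z = (x̄−μ₀)/SE = (38.1−40)/3.1305 = -0.6069
p-value (two-sided) = 0.54390
At α=0.05: p ≥ α → fail to reject H₀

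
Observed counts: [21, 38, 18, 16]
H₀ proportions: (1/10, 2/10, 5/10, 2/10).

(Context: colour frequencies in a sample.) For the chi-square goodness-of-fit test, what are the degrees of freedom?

df = k − 1 = 4 − 1 = 3

degrees of freedom = 3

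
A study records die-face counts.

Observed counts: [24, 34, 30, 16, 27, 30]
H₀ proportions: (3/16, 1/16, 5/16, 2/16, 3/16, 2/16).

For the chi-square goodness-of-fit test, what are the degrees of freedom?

df = k − 1 = 6 − 1 = 5

degrees of freedom = 5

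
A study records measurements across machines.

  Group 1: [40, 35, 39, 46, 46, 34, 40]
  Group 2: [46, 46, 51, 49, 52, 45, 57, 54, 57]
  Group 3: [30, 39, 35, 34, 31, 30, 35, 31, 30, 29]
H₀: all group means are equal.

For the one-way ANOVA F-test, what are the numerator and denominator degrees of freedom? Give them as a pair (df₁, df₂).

k = 3 groups, N = 26 total
df = (k−1, N−k) = (3−1, 26−3) = (2, 23)

degrees of freedom = [2, 23]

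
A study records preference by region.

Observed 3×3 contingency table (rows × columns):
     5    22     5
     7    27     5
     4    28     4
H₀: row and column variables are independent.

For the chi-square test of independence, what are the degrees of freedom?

degrees of freedom = 4

df = (r−1)(c−1) = (3−1)·(3−1) = 4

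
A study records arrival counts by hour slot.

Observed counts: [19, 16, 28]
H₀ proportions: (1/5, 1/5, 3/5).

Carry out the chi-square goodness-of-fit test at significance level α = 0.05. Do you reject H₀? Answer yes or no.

n = 63; E_i = n·p_i = [12.60, 12.60, 37.80]
χ² = (19−12.60)²/12.60 + (16−12.60)²/12.60 + (28−37.80)²/37.80 = 6.7090
df = 2
p-value (upper-tail) = 0.03493
At α=0.05: p < α → reject H₀

reject H₀: yes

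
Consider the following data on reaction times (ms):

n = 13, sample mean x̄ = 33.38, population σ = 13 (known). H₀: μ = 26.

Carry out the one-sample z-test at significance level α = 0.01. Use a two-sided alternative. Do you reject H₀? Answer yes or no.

reject H₀: no

SE = σ/√n = 13/√13 = 3.6056
z = (x̄−μ₀)/SE = (33.38−26)/3.6056 = 2.0468
p-value (two-sided) = 0.04067
At α=0.01: p ≥ α → fail to reject H₀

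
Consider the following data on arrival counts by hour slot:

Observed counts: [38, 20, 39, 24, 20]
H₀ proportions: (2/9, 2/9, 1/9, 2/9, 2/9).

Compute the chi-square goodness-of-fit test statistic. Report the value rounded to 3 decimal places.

n = 141; E_i = n·p_i = [31.33, 31.33, 15.67, 31.33, 31.33]
χ² = (38−31.33)²/31.33 + (20−31.33)²/31.33 + (39−15.67)²/15.67 + (24−31.33)²/31.33 + (20−31.33)²/31.33 = 46.0851
df = 4

test statistic = 46.085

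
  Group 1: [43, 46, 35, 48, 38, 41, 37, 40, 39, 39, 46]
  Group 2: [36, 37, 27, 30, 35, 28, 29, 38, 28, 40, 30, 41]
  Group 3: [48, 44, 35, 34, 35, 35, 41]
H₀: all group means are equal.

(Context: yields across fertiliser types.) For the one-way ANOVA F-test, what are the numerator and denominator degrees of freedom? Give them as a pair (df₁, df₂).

degrees of freedom = [2, 27]

k = 3 groups, N = 30 total
df = (k−1, N−k) = (3−1, 30−3) = (2, 27)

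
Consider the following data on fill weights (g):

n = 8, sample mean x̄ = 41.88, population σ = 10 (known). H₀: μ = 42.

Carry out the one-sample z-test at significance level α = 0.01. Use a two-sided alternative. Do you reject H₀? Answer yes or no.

SE = σ/√n = 10/√8 = 3.5355
z = (x̄−μ₀)/SE = (41.88−42)/3.5355 = -0.0339
p-value (two-sided) = 0.97292
At α=0.01: p ≥ α → fail to reject H₀

reject H₀: no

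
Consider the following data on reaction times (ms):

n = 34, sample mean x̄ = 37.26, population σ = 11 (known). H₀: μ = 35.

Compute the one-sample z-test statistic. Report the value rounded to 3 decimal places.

test statistic = 1.198

SE = σ/√n = 11/√34 = 1.8865
z = (x̄−μ₀)/SE = (37.26−35)/1.8865 = 1.1980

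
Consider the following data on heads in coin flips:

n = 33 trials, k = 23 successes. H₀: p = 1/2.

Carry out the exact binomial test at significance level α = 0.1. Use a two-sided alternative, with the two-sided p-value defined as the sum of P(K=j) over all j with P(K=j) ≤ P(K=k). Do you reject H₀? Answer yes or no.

Exact binomial: n=33, k=23, p₀=1/2=0.5000
P(X=j) = C(n,j)·p₀^j·(1−p₀)^(n−j); p = Σ P(X=j) over j with P(X=j) ≤ P(X=23)
p-value (two-sided) = 0.03508
At α=0.1: p < α → reject H₀

reject H₀: yes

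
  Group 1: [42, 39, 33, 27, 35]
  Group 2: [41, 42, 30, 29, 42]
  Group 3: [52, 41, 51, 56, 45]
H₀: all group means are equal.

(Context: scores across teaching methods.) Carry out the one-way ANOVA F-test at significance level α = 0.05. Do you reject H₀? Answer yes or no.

Group means [35.20, 36.80, 49.00], grand mean 40.333
SSB = Σnᵢ(x̄ᵢ−x̄)² = 569.733; SSW = ΣΣ(x−x̄ᵢ)² = 453.600
MSB = 569.733/2 = 284.8667; MSW = 453.600/12 = 37.8000
F = MSB/MSW = 7.5362
df = (2, 12)
p-value (upper-tail) = 0.00758
At α=0.05: p < α → reject H₀

reject H₀: yes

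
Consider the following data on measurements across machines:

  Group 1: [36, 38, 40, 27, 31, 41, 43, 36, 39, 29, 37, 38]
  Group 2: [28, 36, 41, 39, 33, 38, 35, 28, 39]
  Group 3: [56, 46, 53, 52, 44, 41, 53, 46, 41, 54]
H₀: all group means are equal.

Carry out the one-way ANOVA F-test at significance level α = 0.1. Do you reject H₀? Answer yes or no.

reject H₀: yes

Group means [36.25, 35.22, 48.60], grand mean 39.935
SSB = Σnᵢ(x̄ᵢ−x̄)² = 1113.665; SSW = ΣΣ(x−x̄ᵢ)² = 726.206
MSB = 1113.665/2 = 556.8327; MSW = 726.206/28 = 25.9359
F = MSB/MSW = 21.4696
df = (2, 28)
p-value (upper-tail) = 0.00000
At α=0.1: p < α → reject H₀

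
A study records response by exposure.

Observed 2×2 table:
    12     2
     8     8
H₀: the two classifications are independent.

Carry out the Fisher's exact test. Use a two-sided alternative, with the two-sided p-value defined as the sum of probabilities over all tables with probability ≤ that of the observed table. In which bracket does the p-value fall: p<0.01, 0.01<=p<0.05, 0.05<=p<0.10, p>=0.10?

Margins: r₁=14, r₂=16, c₁=20, c₂=10, n=30
p_obs = C(14,12)·C(16,8)/C(30,20); sum pmf over tables with pmf ≤ p_obs
p-value (two-sided) = 0.05767
→ bracket: 0.05<=p<0.10

p-value bracket: 0.05<=p<0.10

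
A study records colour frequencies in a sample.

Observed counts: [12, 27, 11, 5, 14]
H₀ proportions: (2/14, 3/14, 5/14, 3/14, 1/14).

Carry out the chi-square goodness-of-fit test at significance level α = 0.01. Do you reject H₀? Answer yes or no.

reject H₀: yes

n = 69; E_i = n·p_i = [9.86, 14.79, 24.64, 14.79, 4.93]
χ² = (12−9.86)²/9.86 + (27−14.79)²/14.79 + (11−24.64)²/24.64 + (5−14.79)²/14.79 + (14−4.93)²/4.93 = 41.2821
df = 4
p-value (upper-tail) = 0.00000
At α=0.01: p < α → reject H₀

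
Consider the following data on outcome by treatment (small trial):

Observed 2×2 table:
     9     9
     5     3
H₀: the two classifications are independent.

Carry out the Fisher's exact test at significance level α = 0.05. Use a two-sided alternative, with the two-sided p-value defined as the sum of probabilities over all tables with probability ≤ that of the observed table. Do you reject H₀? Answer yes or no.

Margins: r₁=18, r₂=8, c₁=14, c₂=12, n=26
p_obs = C(18,9)·C(8,5)/C(26,14); sum pmf over tables with pmf ≤ p_obs
p-value (two-sided) = 0.68284
At α=0.05: p ≥ α → fail to reject H₀

reject H₀: no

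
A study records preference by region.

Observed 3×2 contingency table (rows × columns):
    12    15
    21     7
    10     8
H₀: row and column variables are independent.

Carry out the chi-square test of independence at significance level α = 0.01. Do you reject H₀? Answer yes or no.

Row totals [27, 28, 18], col totals [43, 30], n=73
χ² = (12−15.90)²/15.90 + (15−11.10)²/11.10 + (21−16.49)²/16.49 + (7−11.51)²/11.51 + (10−10.60)²/10.60 + (8−7.40)²/7.40 = 5.4121
df = 2
p-value (upper-tail) = 0.06680
At α=0.01: p ≥ α → fail to reject H₀

reject H₀: no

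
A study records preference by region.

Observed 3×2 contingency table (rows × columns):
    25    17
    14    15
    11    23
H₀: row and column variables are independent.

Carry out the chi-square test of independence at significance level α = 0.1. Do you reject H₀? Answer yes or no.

Row totals [42, 29, 34], col totals [50, 55], n=105
χ² = (25−20.00)²/20.00 + (17−22.00)²/22.00 + (14−13.81)²/13.81 + (15−15.19)²/15.19 + (11−16.19)²/16.19 + (23−17.81)²/17.81 = 5.5681
df = 2
p-value (upper-tail) = 0.06179
At α=0.1: p < α → reject H₀

reject H₀: yes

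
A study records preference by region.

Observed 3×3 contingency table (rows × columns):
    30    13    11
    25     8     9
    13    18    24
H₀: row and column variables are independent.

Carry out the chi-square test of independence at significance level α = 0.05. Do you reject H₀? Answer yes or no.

reject H₀: yes

Row totals [54, 42, 55], col totals [68, 39, 44], n=151
χ² = (30−24.32)²/24.32 + (13−13.95)²/13.95 + (11−15.74)²/15.74 + (25−18.91)²/18.91 + (8−10.85)²/10.85 + (9−12.24)²/12.24 + (13−24.77)²/24.77 + (18−14.21)²/14.21 + (24−16.03)²/16.03 = 16.9519
df = 4
p-value (upper-tail) = 0.00197
At α=0.05: p < α → reject H₀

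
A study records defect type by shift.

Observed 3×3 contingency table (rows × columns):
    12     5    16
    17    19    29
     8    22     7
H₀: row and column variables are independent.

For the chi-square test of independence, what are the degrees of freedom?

df = (r−1)(c−1) = (3−1)·(3−1) = 4

degrees of freedom = 4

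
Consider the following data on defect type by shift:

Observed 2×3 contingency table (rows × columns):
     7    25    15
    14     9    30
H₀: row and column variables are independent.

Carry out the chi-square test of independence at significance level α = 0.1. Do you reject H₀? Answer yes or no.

reject H₀: yes

Row totals [47, 53], col totals [21, 34, 45], n=100
χ² = (7−9.87)²/9.87 + (25−15.98)²/15.98 + (15−21.15)²/21.15 + (14−11.13)²/11.13 + (9−18.02)²/18.02 + (30−23.85)²/23.85 = 14.5551
df = 2
p-value (upper-tail) = 0.00069
At α=0.1: p < α → reject H₀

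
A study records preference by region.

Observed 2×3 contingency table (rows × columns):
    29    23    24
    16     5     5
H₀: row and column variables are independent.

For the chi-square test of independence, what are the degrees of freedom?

df = (r−1)(c−1) = (2−1)·(3−1) = 2

degrees of freedom = 2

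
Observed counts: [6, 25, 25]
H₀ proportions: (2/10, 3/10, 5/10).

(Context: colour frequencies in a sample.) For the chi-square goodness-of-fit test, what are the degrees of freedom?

degrees of freedom = 2

df = k − 1 = 3 − 1 = 2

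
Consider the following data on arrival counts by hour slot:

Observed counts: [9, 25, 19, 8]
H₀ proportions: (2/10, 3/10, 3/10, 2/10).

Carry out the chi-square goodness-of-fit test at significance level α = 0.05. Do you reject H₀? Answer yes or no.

n = 61; E_i = n·p_i = [12.20, 18.30, 18.30, 12.20]
χ² = (9−12.20)²/12.20 + (25−18.30)²/18.30 + (19−18.30)²/18.30 + (8−12.20)²/12.20 = 4.7650
df = 3
p-value (upper-tail) = 0.18983
At α=0.05: p ≥ α → fail to reject H₀

reject H₀: no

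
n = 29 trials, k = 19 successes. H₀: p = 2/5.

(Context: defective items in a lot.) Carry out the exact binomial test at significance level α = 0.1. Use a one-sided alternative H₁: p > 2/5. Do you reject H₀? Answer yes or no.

Exact binomial: n=29, k=19, p₀=2/5=0.4000
P(X≥19) from Σ C(n,i)·p₀^i·(1−p₀)^(n−i)
p-value (one-sided, H₁ greater) = 0.00485
At α=0.1: p < α → reject H₀

reject H₀: yes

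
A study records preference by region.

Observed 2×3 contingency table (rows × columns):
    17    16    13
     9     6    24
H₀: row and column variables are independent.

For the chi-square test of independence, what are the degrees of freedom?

df = (r−1)(c−1) = (2−1)·(3−1) = 2

degrees of freedom = 2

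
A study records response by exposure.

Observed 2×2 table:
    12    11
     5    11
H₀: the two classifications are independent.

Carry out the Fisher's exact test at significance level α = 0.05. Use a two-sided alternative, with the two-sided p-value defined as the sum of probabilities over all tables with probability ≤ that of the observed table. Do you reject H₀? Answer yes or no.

Margins: r₁=23, r₂=16, c₁=17, c₂=22, n=39
p_obs = C(23,12)·C(16,5)/C(39,17); sum pmf over tables with pmf ≤ p_obs
p-value (two-sided) = 0.32513
At α=0.05: p ≥ α → fail to reject H₀

reject H₀: no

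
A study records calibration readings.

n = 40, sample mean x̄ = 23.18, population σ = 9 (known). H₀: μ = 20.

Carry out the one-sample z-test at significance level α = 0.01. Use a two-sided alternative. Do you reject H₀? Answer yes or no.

SE = σ/√n = 9/√40 = 1.4230
z = (x̄−μ₀)/SE = (23.18−20)/1.4230 = 2.2347
p-value (two-sided) = 0.02544
At α=0.01: p ≥ α → fail to reject H₀

reject H₀: no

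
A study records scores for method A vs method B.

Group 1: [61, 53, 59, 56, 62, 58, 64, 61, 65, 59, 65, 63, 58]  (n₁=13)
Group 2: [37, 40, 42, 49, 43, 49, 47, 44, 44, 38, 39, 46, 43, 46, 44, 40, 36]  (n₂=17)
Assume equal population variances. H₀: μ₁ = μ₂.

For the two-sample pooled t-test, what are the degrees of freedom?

degrees of freedom = 28

df = n₁ + n₂ − 2 = 13 + 17 − 2 = 28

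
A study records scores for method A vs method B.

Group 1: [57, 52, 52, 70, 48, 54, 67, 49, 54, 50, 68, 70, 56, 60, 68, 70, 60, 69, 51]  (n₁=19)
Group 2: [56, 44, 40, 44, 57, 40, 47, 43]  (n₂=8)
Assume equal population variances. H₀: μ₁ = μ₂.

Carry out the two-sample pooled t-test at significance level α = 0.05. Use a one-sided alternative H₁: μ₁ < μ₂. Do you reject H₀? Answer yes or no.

x̄₁=59.211, s₁=8.223, n₁=19
x̄₂=46.375, s₂=6.653, n₂=8
s_p² = [18·8.223² + 7·6.653²]/25 = 61.0813
SE = √(s_p²·(1/19+1/8)) = 3.2939
t = (59.211−46.375)/3.2939 = 3.8967
df = 25
p-value (one-sided, H₁ less) = 0.99968
At α=0.05: p ≥ α → fail to reject H₀

reject H₀: no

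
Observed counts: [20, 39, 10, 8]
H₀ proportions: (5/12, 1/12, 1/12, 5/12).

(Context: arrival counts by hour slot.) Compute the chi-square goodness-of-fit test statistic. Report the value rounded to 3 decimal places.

n = 77; E_i = n·p_i = [32.08, 6.42, 6.42, 32.08]
χ² = (20−32.08)²/32.08 + (39−6.42)²/6.42 + (10−6.42)²/6.42 + (8−32.08)²/32.08 = 190.0857
df = 3

test statistic = 190.086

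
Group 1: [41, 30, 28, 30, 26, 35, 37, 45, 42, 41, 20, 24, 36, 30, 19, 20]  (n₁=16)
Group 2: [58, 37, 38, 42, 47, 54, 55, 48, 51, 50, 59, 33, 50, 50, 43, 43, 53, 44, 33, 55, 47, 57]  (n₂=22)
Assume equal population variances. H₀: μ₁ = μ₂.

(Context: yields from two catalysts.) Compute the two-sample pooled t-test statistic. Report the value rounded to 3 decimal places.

x̄₁=31.500, s₁=8.414, n₁=16
x̄₂=47.591, s₂=7.725, n₂=22
s_p² = [15·8.414² + 21·7.725²]/36 = 64.3144
SE = √(s_p²·(1/16+1/22)) = 2.6350
t = (31.500−47.591)/2.6350 = -6.1067
df = 36

test statistic = -6.107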